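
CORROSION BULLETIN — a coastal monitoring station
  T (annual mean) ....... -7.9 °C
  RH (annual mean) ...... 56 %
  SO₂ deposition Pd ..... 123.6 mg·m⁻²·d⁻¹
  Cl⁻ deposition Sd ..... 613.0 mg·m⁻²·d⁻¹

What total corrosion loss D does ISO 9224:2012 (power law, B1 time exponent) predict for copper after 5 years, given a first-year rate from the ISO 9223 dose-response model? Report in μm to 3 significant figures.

D(5) = 1.02 μm

copper: temperature factor f = +0.126·(-17.9) = -2.2554
  SO₂ term: 0.0053·123.6^0.26·exp(0.059·56-2.2554) = 0.05292
  Cl⁻ term: 0.01025·613.0^0.27·exp(0.036·56+0.049·-7.9) = 0.2956
  r_corr = 0.05292 + 0.2956 = 0.3486 μm/a
ISO 9224: D(t) = r_corr · t^b with b = 0.667 (copper, B1)
  D(5) = 0.3486 × 5^0.667 = 0.3486 × 2.926 = 1.02 μm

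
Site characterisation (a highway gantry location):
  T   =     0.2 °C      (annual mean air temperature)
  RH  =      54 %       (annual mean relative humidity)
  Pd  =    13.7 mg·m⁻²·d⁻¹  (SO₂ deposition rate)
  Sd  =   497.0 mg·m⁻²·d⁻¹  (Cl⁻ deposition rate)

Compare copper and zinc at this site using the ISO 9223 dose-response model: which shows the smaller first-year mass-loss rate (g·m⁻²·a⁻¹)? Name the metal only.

copper

copper: T≤10 °C ⇒ hinge +0.126·(0.2−10) = -1.2348
  sulphur-dioxide contribution → 0.07366 μm/a
  chloride contribution → 0.3866 μm/a
  ⇒ r_corr(copper) = 0.4603 μm/a
  mass loss = 0.4603 μm/a × 8.96 g/cm³ = 4.124 g·m⁻²·a⁻¹
zinc: T≤10 °C ⇒ hinge +0.038·(0.2−10) = -0.3724
  sulphur-dioxide contribution → 0.3371 μm/a
  chloride contribution → 0.944 μm/a
  ⇒ r_corr(zinc) = 1.281 μm/a
  mass loss = 1.281 μm/a × 7.14 g/cm³ = 9.147 g·m⁻²·a⁻¹
Ordering by g·m⁻²·a⁻¹: zinc (9.15) > copper (4.12)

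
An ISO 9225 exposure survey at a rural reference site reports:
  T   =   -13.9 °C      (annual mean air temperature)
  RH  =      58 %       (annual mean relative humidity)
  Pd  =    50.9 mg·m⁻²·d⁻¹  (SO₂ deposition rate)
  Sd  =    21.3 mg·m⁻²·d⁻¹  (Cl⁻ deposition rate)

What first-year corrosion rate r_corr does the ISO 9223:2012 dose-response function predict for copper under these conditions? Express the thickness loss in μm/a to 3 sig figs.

r_corr = 0.118 μm/a

copper: T≤10 °C ⇒ hinge +0.126·(-13.9−10) = -3.0114
  sulphur-dioxide contribution → 0.0222 μm/a
  chloride contribution → 0.09559 μm/a
  ⇒ r_corr(copper) = 0.1178 μm/a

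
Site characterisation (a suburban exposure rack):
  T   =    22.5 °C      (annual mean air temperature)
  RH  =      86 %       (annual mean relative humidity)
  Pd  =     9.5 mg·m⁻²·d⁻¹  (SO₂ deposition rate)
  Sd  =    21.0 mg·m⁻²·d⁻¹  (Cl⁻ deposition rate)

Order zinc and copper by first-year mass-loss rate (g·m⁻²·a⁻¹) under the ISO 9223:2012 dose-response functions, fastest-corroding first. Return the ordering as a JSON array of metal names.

["copper", "zinc"]

zinc: f(T) = -0.071·(T−10) [T>10 °C] = -0.8875
  Pd branch = 0.0129·Pd^0.44·e^(0.046·RH+f) = 0.7472 μm/a
  Sd branch = 0.0175·Sd^0.57·e^(0.008·RH+0.085·T) = 1.337 μm/a
  sum: 0.7472 + 1.337 → r_corr = 2.084 μm/a
  mass loss = 2.084 μm/a × 7.14 g/cm³ = 14.88 g·m⁻²·a⁻¹
copper: f(T) = -0.080·(T−10) [T>10 °C] = -1.0000
  Pd branch = 0.0053·Pd^0.26·e^(0.059·RH+f) = 0.5595 μm/a
  Cl⁻ term: 0.01025·21.0^0.27·exp(0.036·86+0.049·22.5) = 1.553
  r_corr = 0.5595 + 1.553 = 2.112 μm/a
  mass loss = 2.112 μm/a × 8.96 g/cm³ = 18.93 g·m⁻²·a⁻¹
Ordering by g·m⁻²·a⁻¹: copper (18.9) > zinc (14.9)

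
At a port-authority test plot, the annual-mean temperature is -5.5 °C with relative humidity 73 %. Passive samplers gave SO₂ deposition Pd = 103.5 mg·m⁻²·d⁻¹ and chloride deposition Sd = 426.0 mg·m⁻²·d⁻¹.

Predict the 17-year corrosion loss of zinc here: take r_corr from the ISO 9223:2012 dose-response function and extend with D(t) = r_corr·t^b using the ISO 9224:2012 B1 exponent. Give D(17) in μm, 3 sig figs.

D(17) = 22.1 μm

zinc: f(T) = +0.038·(T−10) [T≤10 °C] = -0.5890
  sulphur-dioxide contribution → 1.584 μm/a
  chloride contribution → 0.62 μm/a
  total first-year rate 2.204 μm/a
ISO 9224: D(t) = r_corr · t^b with b = 0.813 (zinc, B1)
  D(17) = 2.204 × 17^0.813 = 2.204 × 10.01 = 22.06 μm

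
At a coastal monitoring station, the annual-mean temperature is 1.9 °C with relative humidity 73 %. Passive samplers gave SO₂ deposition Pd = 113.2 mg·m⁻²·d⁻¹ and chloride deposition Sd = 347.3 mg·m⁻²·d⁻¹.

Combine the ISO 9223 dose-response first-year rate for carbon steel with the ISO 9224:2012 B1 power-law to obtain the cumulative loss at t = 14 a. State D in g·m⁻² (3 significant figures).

carbon steel: T≤10 °C ⇒ hinge +0.150·(1.9−10) = -1.2150
  Pd branch = 1.77·Pd^0.52·e^(0.02·RH+f) = 26.45 μm/a
  Sd branch = 0.102·Sd^0.62·e^(0.033·RH+0.04·T) = 46.03 μm/a
  r_corr = 26.45 + 46.03 = 72.48 μm/a
ISO 9224: D(t) = r_corr · t^b with b = 0.523 (carbon steel, B1)
  D(14) = 72.48 × 14^0.523 = 72.48 × 3.976 = 288.2 μm
  Mass loss = 288.2 μm × 7.85 g/cm³ = 2262 g·m⁻²

D(14) = 2.26e+03 g·m⁻²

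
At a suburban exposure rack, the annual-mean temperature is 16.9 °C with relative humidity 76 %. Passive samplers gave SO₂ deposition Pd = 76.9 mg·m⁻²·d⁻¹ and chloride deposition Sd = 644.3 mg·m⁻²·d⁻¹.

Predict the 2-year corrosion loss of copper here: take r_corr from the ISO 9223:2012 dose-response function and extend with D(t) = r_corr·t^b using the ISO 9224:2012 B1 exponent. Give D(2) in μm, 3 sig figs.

D(2) = 4.62 μm

copper: T>10 °C ⇒ hinge -0.080·(16.9−10) = -0.5520
  SO₂ term: 0.0053·76.9^0.26·exp(0.059·76-0.5520) = 0.8361
  Cl⁻ term: 0.01025·644.3^0.27·exp(0.036·76+0.049·16.9) = 2.075
  r_corr = 0.8361 + 2.075 = 2.911 μm/a
Long-term exponent b (ISO 9224 Table 2, B1) = 0.667
  D(2) = 2.911 × 2^0.667 = 2.911 × 1.588 = 4.622 μm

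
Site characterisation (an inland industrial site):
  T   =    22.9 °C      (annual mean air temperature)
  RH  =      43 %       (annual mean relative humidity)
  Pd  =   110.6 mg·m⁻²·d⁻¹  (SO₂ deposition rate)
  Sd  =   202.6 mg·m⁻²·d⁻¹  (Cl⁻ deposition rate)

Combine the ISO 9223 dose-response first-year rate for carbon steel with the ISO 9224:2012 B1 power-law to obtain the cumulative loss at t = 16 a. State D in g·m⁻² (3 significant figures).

carbon steel: f(T) = -0.054·(T−10) [T>10 °C] = -0.6966
  sulphur-dioxide contribution → 24.08 μm/a
  chloride contribution → 28.37 μm/a
  ⇒ r_corr(carbon steel) = 52.45 μm/a
Power-law: D(16) = r_corr · 16^0.523
  D(16) = 52.45 × 16^0.523 = 52.45 × 4.263 = 223.6 μm
  Mass loss = 223.6 μm × 7.85 g/cm³ = 1755 g·m⁻²

D(16) = 1.76e+03 g·m⁻²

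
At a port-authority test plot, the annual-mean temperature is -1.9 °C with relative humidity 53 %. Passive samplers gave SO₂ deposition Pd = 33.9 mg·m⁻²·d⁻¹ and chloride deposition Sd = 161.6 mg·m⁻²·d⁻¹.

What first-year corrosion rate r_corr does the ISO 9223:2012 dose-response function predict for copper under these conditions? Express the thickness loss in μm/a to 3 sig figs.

r_corr = 0.316 μm/a

copper: temperature factor f = +0.126·(-11.9) = -1.4994
  Pd branch = 0.0053·Pd^0.26·e^(0.059·RH+f) = 0.06745 μm/a
  Sd branch = 0.01025·Sd^0.27·e^(0.036·RH+0.049·T) = 0.2484 μm/a
  sum: 0.06745 + 0.2484 → r_corr = 0.3159 μm/a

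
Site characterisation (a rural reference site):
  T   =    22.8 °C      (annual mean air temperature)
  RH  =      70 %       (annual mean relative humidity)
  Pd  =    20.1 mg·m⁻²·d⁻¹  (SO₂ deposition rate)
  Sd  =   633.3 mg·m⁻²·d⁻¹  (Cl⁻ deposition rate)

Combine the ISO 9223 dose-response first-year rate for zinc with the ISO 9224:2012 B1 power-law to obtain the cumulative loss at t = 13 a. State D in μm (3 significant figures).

D(13) = 71.6 μm

zinc: T>10 °C ⇒ hinge -0.071·(22.8−10) = -0.9088
  sulphur-dioxide contribution → 0.4872 μm/a
  chloride contribution → 8.411 μm/a
  total first-year rate 8.898 μm/a
Power-law: D(13) = r_corr · 13^0.813
  D(13) = 8.898 × 13^0.813 = 8.898 × 8.047 = 71.6 μm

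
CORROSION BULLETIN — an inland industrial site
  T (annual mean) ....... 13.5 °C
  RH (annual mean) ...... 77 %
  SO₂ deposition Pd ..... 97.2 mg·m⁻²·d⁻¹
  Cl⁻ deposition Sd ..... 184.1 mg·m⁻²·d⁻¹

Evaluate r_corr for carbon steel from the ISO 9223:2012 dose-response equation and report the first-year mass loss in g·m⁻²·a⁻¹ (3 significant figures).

r_corr = 1.02e+03 g·m⁻²·a⁻¹

carbon steel: temperature factor f = -0.054·(3.5) = -0.1890
  SO₂ term: 1.77·97.2^0.52·exp(0.02·77-0.1890) = 73.84
  Sd branch = 0.102·Sd^0.62·e^(0.033·RH+0.04·T) = 56.36 μm/a
  r_corr = 73.84 + 56.36 = 130.2 μm/a
Convert to mass loss: 130.2 μm/a × 7.85 g/cm³ = 1022 g·m⁻²·a⁻¹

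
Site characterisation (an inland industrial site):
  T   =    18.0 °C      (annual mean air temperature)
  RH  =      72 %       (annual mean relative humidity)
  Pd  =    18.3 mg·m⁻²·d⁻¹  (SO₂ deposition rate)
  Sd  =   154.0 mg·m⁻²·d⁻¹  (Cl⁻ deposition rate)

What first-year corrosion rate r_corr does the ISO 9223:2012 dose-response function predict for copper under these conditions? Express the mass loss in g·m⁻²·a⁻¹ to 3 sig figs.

r_corr = 15.3 g·m⁻²·a⁻¹

copper: temperature factor f = -0.080·(8.0) = -0.6400
  sulphur-dioxide contribution → 0.4163 μm/a
  chloride contribution → 1.289 μm/a
  ⇒ r_corr(copper) = 1.705 μm/a
Convert to mass loss: 1.705 μm/a × 8.96 g/cm³ = 15.28 g·m⁻²·a⁻¹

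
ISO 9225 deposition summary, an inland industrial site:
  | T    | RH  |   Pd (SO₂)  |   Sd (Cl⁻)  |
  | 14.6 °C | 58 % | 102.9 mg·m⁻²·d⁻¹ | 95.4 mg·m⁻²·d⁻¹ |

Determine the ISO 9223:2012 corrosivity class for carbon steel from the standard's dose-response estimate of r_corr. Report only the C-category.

C4

carbon steel: temperature factor f = -0.054·(4.6) = -0.2484
  Pd branch = 1.77·Pd^0.52·e^(0.02·RH+f) = 49.02 μm/a
  Cl⁻ term: 0.102·95.4^0.62·exp(0.033·58+0.04·14.6) = 20.93
  sum: 49.02 + 20.93 → r_corr = 69.95 μm/a
Category bounds: 50…80 μm/a bracket r_corr ⇒ C4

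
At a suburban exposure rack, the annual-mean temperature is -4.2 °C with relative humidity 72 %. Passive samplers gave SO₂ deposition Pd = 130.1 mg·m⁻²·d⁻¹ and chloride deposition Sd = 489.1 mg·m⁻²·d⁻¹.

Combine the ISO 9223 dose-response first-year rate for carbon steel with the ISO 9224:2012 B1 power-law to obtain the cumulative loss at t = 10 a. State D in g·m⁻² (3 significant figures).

carbon steel: T≤10 °C ⇒ hinge +0.150·(-4.2−10) = -2.1300
  Pd branch = 1.77·Pd^0.52·e^(0.02·RH+f) = 11.16 μm/a
  Sd branch = 0.102·Sd^0.62·e^(0.033·RH+0.04·T) = 43.15 μm/a
  sum: 11.16 + 43.15 → r_corr = 54.31 μm/a
Long-term exponent b (ISO 9224 Table 2, B1) = 0.523
  D(10) = 54.31 × 10^0.523 = 54.31 × 3.334 = 181.1 μm
  Mass loss = 181.1 μm × 7.85 g/cm³ = 1421 g·m⁻²

D(10) = 1.42e+03 g·m⁻²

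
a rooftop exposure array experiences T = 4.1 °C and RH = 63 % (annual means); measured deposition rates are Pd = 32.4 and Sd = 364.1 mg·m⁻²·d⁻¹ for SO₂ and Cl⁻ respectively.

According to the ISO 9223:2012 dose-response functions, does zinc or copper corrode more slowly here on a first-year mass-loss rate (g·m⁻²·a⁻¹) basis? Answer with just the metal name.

copper

zinc: f(T) = +0.038·(T−10) [T≤10 °C] = -0.2242
  SO₂ term: 0.0129·32.4^0.44·exp(0.046·63-0.2242) = 0.8639
  Cl⁻ term: 0.0175·364.1^0.57·exp(0.008·63+0.085·4.1) = 1.184
  sum: 0.8639 + 1.184 → r_corr = 2.047 μm/a
  mass loss = 2.047 μm/a × 7.14 g/cm³ = 14.62 g·m⁻²·a⁻¹
copper: f(T) = +0.126·(T−10) [T≤10 °C] = -0.7434
  Pd branch = 0.0053·Pd^0.26·e^(0.059·RH+f) = 0.2561 μm/a
  Cl⁻ term: 0.01025·364.1^0.27·exp(0.036·63+0.049·4.1) = 0.595
  sum: 0.2561 + 0.595 → r_corr = 0.8511 μm/a
  mass loss = 0.8511 μm/a × 8.96 g/cm³ = 7.626 g·m⁻²·a⁻¹
Ordering by g·m⁻²·a⁻¹: zinc (14.6) > copper (7.63)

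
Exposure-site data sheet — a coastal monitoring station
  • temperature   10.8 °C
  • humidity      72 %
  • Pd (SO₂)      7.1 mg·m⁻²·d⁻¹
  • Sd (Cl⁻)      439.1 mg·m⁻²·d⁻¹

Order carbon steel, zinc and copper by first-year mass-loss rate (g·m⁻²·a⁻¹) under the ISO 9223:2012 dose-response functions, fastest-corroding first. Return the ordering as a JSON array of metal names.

carbon steel: T>10 °C ⇒ hinge -0.054·(10.8−10) = -0.0432
  sulphur-dioxide contribution → 19.83 μm/a
  chloride contribution → 73.53 μm/a
  ⇒ r_corr(carbon steel) = 93.36 μm/a
  mass loss = 93.36 μm/a × 7.85 g/cm³ = 732.9 g·m⁻²·a⁻¹
zinc: T>10 °C ⇒ hinge -0.071·(10.8−10) = -0.0568
  sulphur-dioxide contribution → 0.7922 μm/a
  chloride contribution → 2.501 μm/a
  total first-year rate 3.293 μm/a
  mass loss = 3.293 μm/a × 7.14 g/cm³ = 23.51 g·m⁻²·a⁻¹
copper: f(T) = -0.080·(T−10) [T>10 °C] = -0.0640
  sulphur-dioxide contribution → 0.579 μm/a
  chloride contribution → 1.202 μm/a
  total first-year rate 1.781 μm/a
  mass loss = 1.781 μm/a × 8.96 g/cm³ = 15.95 g·m⁻²·a⁻¹
Ordering by g·m⁻²·a⁻¹: carbon steel (733) > zinc (23.5) > copper (16)

["carbon steel", "zinc", "copper"]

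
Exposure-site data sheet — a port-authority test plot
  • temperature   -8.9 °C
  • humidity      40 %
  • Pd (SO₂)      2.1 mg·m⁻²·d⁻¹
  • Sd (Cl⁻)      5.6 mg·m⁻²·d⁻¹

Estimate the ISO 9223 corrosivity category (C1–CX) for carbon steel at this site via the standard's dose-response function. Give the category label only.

carbon steel: temperature factor f = +0.150·(-18.9) = -2.8350
  sulphur-dioxide contribution → 0.3402 μm/a
  chloride contribution → 0.7783 μm/a
  ⇒ r_corr(carbon steel) = 1.118 μm/a
1.12 μm/a falls in (0, 1.3] for carbon steel → category C1

C1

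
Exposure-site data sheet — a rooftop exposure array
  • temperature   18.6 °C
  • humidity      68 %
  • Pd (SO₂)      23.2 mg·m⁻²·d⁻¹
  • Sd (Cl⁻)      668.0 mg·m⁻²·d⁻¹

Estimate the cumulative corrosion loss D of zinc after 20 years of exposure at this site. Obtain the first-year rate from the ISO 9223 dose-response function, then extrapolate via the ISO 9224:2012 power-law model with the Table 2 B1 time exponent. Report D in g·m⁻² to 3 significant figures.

D(20) = 539 g·m⁻²

zinc: f(T) = -0.071·(T−10) [T>10 °C] = -0.6106
  Pd branch = 0.0129·Pd^0.44·e^(0.046·RH+f) = 0.6378 μm/a
  Cl⁻ term: 0.0175·668.0^0.57·exp(0.008·68+0.085·18.6) = 5.971
  r_corr = 0.6378 + 5.971 = 6.609 μm/a
Long-term exponent b (ISO 9224 Table 2, B1) = 0.813
  D(20) = 6.609 × 20^0.813 = 6.609 × 11.42 = 75.48 μm
  Mass loss = 75.48 μm × 7.14 g/cm³ = 539 g·m⁻²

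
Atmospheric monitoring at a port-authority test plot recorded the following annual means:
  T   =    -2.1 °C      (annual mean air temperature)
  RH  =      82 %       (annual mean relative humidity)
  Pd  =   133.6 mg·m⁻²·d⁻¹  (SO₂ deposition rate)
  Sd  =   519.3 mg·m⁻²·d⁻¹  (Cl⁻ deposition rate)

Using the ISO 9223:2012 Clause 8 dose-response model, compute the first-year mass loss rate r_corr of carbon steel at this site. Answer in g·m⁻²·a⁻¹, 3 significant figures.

carbon steel: f(T) = +0.150·(T−10) [T≤10 °C] = -1.8150
  Pd branch = 1.77·Pd^0.52·e^(0.02·RH+f) = 18.94 μm/a
  Sd branch = 0.102·Sd^0.62·e^(0.033·RH+0.04·T) = 67.75 μm/a
  r_corr = 18.94 + 67.75 = 86.69 μm/a
Convert to mass loss: 86.69 μm/a × 7.85 g/cm³ = 680.5 g·m⁻²·a⁻¹

r_corr = 680 g·m⁻²·a⁻¹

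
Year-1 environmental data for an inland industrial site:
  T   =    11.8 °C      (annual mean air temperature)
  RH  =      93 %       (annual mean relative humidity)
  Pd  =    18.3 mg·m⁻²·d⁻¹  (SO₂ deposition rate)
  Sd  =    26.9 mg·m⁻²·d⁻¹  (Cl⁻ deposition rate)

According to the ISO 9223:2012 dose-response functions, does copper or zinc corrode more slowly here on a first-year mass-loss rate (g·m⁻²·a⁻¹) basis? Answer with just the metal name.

copper: f(T) = -0.080·(T−10) [T>10 °C] = -0.1440
  sulphur-dioxide contribution → 2.36 μm/a
  chloride contribution → 1.264 μm/a
  ⇒ r_corr(copper) = 3.625 μm/a
  mass loss = 3.625 μm/a × 8.96 g/cm³ = 32.48 g·m⁻²·a⁻¹
zinc: f(T) = -0.071·(T−10) [T>10 °C] = -0.1278
  sulphur-dioxide contribution → 2.941 μm/a
  chloride contribution → 0.6557 μm/a
  total first-year rate 3.597 μm/a
  mass loss = 3.597 μm/a × 7.14 g/cm³ = 25.68 g·m⁻²·a⁻¹
Ordering by g·m⁻²·a⁻¹: copper (32.5) > zinc (25.7)

zinc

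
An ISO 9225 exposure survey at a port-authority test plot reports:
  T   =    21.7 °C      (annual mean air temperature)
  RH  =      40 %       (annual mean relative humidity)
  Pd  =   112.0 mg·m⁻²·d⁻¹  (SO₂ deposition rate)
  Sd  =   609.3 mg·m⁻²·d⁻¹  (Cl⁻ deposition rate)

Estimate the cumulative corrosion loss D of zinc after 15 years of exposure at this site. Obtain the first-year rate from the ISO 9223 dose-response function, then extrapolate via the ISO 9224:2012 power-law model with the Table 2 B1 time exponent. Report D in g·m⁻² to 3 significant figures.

D(15) = 399 g·m⁻²

zinc: temperature factor f = -0.071·(11.7) = -0.8307
  sulphur-dioxide contribution → 0.2822 μm/a
  chloride contribution → 5.894 μm/a
  ⇒ r_corr(zinc) = 6.176 μm/a
ISO 9224: D(t) = r_corr · t^b with b = 0.813 (zinc, B1)
  D(15) = 6.176 × 15^0.813 = 6.176 × 9.04 = 55.83 μm
  Mass loss = 55.83 μm × 7.14 g/cm³ = 398.7 g·m⁻²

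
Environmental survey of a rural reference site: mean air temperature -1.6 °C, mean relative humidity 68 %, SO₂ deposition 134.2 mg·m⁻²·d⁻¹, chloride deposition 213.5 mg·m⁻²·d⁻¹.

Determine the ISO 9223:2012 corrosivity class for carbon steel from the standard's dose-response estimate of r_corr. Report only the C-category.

C3

carbon steel: f(T) = +0.150·(T−10) [T≤10 °C] = -1.7400
  Pd branch = 1.77·Pd^0.52·e^(0.02·RH+f) = 15.47 μm/a
  Cl⁻ term: 0.102·213.5^0.62·exp(0.033·68+0.04·-1.6) = 25.1
  r_corr = 15.47 + 25.1 = 40.56 μm/a
40.6 μm/a falls in (25, 50] for carbon steel → category C3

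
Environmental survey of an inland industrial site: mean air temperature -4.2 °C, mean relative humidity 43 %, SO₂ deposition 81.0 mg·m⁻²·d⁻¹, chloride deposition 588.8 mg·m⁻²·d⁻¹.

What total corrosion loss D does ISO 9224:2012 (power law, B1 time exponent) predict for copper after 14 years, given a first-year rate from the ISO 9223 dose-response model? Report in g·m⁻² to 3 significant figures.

copper: f(T) = +0.126·(T−10) [T≤10 °C] = -1.7892
  SO₂ term: 0.0053·81.0^0.26·exp(0.059·43-1.7892) = 0.0351
  Cl⁻ term: 0.01025·588.8^0.27·exp(0.036·43+0.049·-4.2) = 0.2195
  sum: 0.0351 + 0.2195 → r_corr = 0.2546 μm/a
Power-law: D(14) = r_corr · 14^0.667
  D(14) = 0.2546 × 14^0.667 = 0.2546 × 5.814 = 1.48 μm
  Mass loss = 1.48 μm × 8.96 g/cm³ = 13.26 g·m⁻²

D(14) = 13.3 g·m⁻²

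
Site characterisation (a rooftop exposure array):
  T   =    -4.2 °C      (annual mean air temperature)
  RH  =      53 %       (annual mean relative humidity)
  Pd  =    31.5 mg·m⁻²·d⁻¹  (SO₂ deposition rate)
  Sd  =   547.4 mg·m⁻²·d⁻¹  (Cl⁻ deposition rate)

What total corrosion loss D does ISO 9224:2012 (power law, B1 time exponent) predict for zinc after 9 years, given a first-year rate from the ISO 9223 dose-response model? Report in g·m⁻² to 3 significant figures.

zinc: f(T) = +0.038·(T−10) [T≤10 °C] = -0.5396
  Pd branch = 0.0129·Pd^0.44·e^(0.046·RH+f) = 0.3929 μm/a
  Cl⁻ term: 0.0175·547.4^0.57·exp(0.008·53+0.085·-4.2) = 0.6807
  sum: 0.3929 + 0.6807 → r_corr = 1.074 μm/a
ISO 9224: D(t) = r_corr · t^b with b = 0.813 (zinc, B1)
  D(9) = 1.074 × 9^0.813 = 1.074 × 5.968 = 6.407 μm
  Mass loss = 6.407 μm × 7.14 g/cm³ = 45.75 g·m⁻²

D(9) = 45.7 g·m⁻²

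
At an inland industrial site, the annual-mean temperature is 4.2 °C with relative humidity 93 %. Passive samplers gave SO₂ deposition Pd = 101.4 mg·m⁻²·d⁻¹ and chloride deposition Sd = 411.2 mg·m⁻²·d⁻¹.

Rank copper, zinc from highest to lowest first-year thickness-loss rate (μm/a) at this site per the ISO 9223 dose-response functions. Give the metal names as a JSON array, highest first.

copper: f(T) = +0.126·(T−10) [T≤10 °C] = -0.7308
  SO₂ term: 0.0053·101.4^0.26·exp(0.059·93-0.7308) = 2.049
  Sd branch = 0.01025·Sd^0.27·e^(0.036·RH+0.049·T) = 1.819 μm/a
  sum: 2.049 + 1.819 → r_corr = 3.868 μm/a
zinc: temperature factor f = +0.038·(-5.8) = -0.2204
  SO₂ term: 0.0129·101.4^0.44·exp(0.046·93-0.2204) = 5.694
  Cl⁻ term: 0.0175·411.2^0.57·exp(0.008·93+0.085·4.2) = 1.626
  sum: 5.694 + 1.626 → r_corr = 7.321 μm/a
Ordering by μm/a: zinc (7.32) > copper (3.87)

["zinc", "copper"]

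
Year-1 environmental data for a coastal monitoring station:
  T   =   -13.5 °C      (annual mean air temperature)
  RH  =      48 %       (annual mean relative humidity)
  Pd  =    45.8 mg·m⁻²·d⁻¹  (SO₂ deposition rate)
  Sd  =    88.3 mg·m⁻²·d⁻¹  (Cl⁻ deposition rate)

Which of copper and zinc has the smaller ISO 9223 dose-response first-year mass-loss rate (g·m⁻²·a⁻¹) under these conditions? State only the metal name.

copper: f(T) = +0.126·(T−10) [T≤10 °C] = -2.9610
  Pd branch = 0.0053·Pd^0.26·e^(0.059·RH+f) = 0.01259 μm/a
  Sd branch = 0.01025·Sd^0.27·e^(0.036·RH+0.049·T) = 0.09984 μm/a
  r_corr = 0.01259 + 0.09984 = 0.1124 μm/a
  mass loss = 0.1124 μm/a × 8.96 g/cm³ = 1.007 g·m⁻²·a⁻¹
zinc: f(T) = +0.038·(T−10) [T≤10 °C] = -0.8930
  SO₂ term: 0.0129·45.8^0.44·exp(0.046·48-0.8930) = 0.2585
  Cl⁻ term: 0.0175·88.3^0.57·exp(0.008·48+0.085·-13.5) = 0.1049
  r_corr = 0.2585 + 0.1049 = 0.3634 μm/a
  mass loss = 0.3634 μm/a × 7.14 g/cm³ = 2.594 g·m⁻²·a⁻¹
Ordering by g·m⁻²·a⁻¹: zinc (2.59) > copper (1.01)

copper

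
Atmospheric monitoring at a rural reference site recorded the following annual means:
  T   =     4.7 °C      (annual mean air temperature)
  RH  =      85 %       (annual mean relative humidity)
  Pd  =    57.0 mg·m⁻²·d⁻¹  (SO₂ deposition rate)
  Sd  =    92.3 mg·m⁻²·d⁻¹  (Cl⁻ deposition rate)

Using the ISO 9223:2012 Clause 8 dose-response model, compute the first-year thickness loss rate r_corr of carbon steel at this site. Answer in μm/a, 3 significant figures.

carbon steel: temperature factor f = +0.150·(-5.3) = -0.7950
  sulphur-dioxide contribution → 35.81 μm/a
  chloride contribution → 33.64 μm/a
  total first-year rate 69.46 μm/a

r_corr = 69.5 μm/a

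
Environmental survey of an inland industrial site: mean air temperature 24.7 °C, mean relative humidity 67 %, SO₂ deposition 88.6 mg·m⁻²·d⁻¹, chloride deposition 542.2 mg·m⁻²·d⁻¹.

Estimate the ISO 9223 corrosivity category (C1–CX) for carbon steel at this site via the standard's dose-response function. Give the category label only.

C5

carbon steel: f(T) = -0.054·(T−10) [T>10 °C] = -0.7938
  SO₂ term: 1.77·88.6^0.52·exp(0.02·67-0.7938) = 31.47
  Sd branch = 0.102·Sd^0.62·e^(0.033·RH+0.04·T) = 123.9 μm/a
  sum: 31.47 + 123.9 → r_corr = 155.4 μm/a
155 μm/a falls in (80, 200] for carbon steel → category C5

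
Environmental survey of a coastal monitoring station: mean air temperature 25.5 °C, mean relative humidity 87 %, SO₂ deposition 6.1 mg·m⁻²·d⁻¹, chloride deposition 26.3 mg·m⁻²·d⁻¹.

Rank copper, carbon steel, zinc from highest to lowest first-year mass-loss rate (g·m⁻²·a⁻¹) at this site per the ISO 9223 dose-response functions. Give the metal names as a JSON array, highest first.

copper: T>10 °C ⇒ hinge -0.080·(25.5−10) = -1.2400
  SO₂ term: 0.0053·6.1^0.26·exp(0.059·87-1.2400) = 0.4161
  Cl⁻ term: 0.01025·26.3^0.27·exp(0.036·87+0.049·25.5) = 1.981
  r_corr = 0.4161 + 1.981 = 2.397 μm/a
  mass loss = 2.397 μm/a × 8.96 g/cm³ = 21.48 g·m⁻²·a⁻¹
carbon steel: temperature factor f = -0.054·(15.5) = -0.8370
  Pd branch = 1.77·Pd^0.52·e^(0.02·RH+f) = 11.18 μm/a
  Cl⁻ term: 0.102·26.3^0.62·exp(0.033·87+0.04·25.5) = 37.92
  sum: 11.18 + 37.92 → r_corr = 49.1 μm/a
  mass loss = 49.1 μm/a × 7.85 g/cm³ = 385.4 g·m⁻²·a⁻¹
zinc: f(T) = -0.071·(T−10) [T>10 °C] = -1.1005
  Pd branch = 0.0129·Pd^0.44·e^(0.046·RH+f) = 0.5203 μm/a
  Sd branch = 0.0175·Sd^0.57·e^(0.008·RH+0.085·T) = 1.977 μm/a
  sum: 0.5203 + 1.977 → r_corr = 2.497 μm/a
  mass loss = 2.497 μm/a × 7.14 g/cm³ = 17.83 g·m⁻²·a⁻¹
Ordering by g·m⁻²·a⁻¹: carbon steel (385) > copper (21.5) > zinc (17.8)

["carbon steel", "copper", "zinc"]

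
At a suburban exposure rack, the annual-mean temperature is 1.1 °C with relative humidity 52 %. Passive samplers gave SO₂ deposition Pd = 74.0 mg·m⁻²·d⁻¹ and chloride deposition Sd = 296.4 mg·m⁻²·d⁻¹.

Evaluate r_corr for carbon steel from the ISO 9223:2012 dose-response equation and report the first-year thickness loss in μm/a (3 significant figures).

carbon steel: temperature factor f = +0.150·(-8.9) = -1.3350
  Pd branch = 1.77·Pd^0.52·e^(0.02·RH+f) = 12.36 μm/a
  Cl⁻ term: 0.102·296.4^0.62·exp(0.033·52+0.04·1.1) = 20.21
  r_corr = 12.36 + 20.21 = 32.56 μm/a

r_corr = 32.6 μm/a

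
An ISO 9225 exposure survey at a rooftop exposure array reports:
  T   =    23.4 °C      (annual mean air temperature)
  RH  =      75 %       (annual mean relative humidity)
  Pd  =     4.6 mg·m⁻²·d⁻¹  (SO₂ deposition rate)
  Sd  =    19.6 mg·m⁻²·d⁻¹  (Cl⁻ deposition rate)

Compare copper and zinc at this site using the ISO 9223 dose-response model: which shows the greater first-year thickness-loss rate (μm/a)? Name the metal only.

copper: T>10 °C ⇒ hinge -0.080·(23.4−10) = -1.0720
  SO₂ term: 0.0053·4.6^0.26·exp(0.059·75-1.0720) = 0.2253
  Sd branch = 0.01025·Sd^0.27·e^(0.036·RH+0.049·T) = 1.072 μm/a
  sum: 0.2253 + 1.072 → r_corr = 1.297 μm/a
zinc: f(T) = -0.071·(T−10) [T>10 °C] = -0.9514
  SO₂ term: 0.0129·4.6^0.44·exp(0.046·75-0.9514) = 0.3071
  Cl⁻ term: 0.0175·19.6^0.57·exp(0.008·75+0.085·23.4) = 1.271
  r_corr = 0.3071 + 1.271 = 1.578 μm/a
Ordering by μm/a: zinc (1.58) > copper (1.3)

zinc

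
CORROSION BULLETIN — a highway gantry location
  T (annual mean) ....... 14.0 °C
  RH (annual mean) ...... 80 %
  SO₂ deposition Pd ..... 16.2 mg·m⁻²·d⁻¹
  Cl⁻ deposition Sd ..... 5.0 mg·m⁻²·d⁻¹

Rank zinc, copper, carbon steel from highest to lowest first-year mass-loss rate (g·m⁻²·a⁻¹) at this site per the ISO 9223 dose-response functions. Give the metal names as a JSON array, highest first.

["carbon steel", "copper", "zinc"]

zinc: temperature factor f = -0.071·(4.0) = -0.2840
  Pd branch = 0.0129·Pd^0.44·e^(0.046·RH+f) = 1.311 μm/a
  Cl⁻ term: 0.0175·5.0^0.57·exp(0.008·80+0.085·14.0) = 0.273
  sum: 1.311 + 0.273 → r_corr = 1.584 μm/a
  mass loss = 1.584 μm/a × 7.14 g/cm³ = 11.31 g·m⁻²·a⁻¹
copper: T>10 °C ⇒ hinge -0.080·(14.0−10) = -0.3200
  SO₂ term: 0.0053·16.2^0.26·exp(0.059·80-0.3200) = 0.8905
  Sd branch = 0.01025·Sd^0.27·e^(0.036·RH+0.049·T) = 0.5599 μm/a
  r_corr = 0.8905 + 0.5599 = 1.45 μm/a
  mass loss = 1.45 μm/a × 8.96 g/cm³ = 13 g·m⁻²·a⁻¹
carbon steel: T>10 °C ⇒ hinge -0.054·(14.0−10) = -0.2160
  Pd branch = 1.77·Pd^0.52·e^(0.02·RH+f) = 30.06 μm/a
  Sd branch = 0.102·Sd^0.62·e^(0.033·RH+0.04·T) = 6.787 μm/a
  r_corr = 30.06 + 6.787 = 36.85 μm/a
  mass loss = 36.85 μm/a × 7.85 g/cm³ = 289.2 g·m⁻²·a⁻¹
Ordering by g·m⁻²·a⁻¹: carbon steel (289) > copper (13) > zinc (11.3)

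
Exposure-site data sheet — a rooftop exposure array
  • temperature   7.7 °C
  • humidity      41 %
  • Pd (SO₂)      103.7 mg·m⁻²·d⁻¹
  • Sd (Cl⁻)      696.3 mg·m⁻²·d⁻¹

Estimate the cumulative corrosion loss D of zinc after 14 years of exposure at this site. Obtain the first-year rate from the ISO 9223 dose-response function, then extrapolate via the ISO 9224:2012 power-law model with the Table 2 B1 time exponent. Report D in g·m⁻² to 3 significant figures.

zinc: T≤10 °C ⇒ hinge +0.038·(7.7−10) = -0.0874
  SO₂ term: 0.0129·103.7^0.44·exp(0.046·41-0.0874) = 0.6007
  Sd branch = 0.0175·Sd^0.57·e^(0.008·RH+0.085·T) = 1.95 μm/a
  r_corr = 0.6007 + 1.95 = 2.551 μm/a
Long-term exponent b (ISO 9224 Table 2, B1) = 0.813
  D(14) = 2.551 × 14^0.813 = 2.551 × 8.547 = 21.8 μm
  Mass loss = 21.8 μm × 7.14 g/cm³ = 155.7 g·m⁻²

D(14) = 156 g·m⁻²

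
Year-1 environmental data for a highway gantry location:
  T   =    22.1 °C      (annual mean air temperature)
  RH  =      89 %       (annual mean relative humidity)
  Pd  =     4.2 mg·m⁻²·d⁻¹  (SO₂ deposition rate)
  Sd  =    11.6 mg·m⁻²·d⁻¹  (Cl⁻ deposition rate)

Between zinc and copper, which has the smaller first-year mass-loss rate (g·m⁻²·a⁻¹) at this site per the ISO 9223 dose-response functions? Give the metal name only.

zinc: f(T) = -0.071·(T−10) [T>10 °C] = -0.8591
  sulphur-dioxide contribution → 0.6162 μm/a
  chloride contribution → 0.9437 μm/a
  total first-year rate 1.56 μm/a
  mass loss = 1.56 μm/a × 7.14 g/cm³ = 11.14 g·m⁻²·a⁻¹
copper: T>10 °C ⇒ hinge -0.080·(22.1−10) = -0.9680
  sulphur-dioxide contribution → 0.5577 μm/a
  chloride contribution → 1.445 μm/a
  ⇒ r_corr(copper) = 2.003 μm/a
  mass loss = 2.003 μm/a × 8.96 g/cm³ = 17.95 g·m⁻²·a⁻¹
Ordering by g·m⁻²·a⁻¹: copper (17.9) > zinc (11.1)

zinc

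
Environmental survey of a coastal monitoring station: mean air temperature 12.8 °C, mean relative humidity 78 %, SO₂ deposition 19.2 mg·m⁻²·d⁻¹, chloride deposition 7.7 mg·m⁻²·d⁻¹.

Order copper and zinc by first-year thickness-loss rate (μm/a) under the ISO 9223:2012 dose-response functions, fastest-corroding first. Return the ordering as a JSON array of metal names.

["zinc", "copper"]

copper: f(T) = -0.080·(T−10) [T>10 °C] = -0.2240
  SO₂ term: 0.0053·19.2^0.26·exp(0.059·78-0.2240) = 0.9105
  Sd branch = 0.01025·Sd^0.27·e^(0.036·RH+0.049·T) = 0.552 μm/a
  sum: 0.9105 + 0.552 → r_corr = 1.463 μm/a
zinc: f(T) = -0.071·(T−10) [T>10 °C] = -0.1988
  SO₂ term: 0.0129·19.2^0.44·exp(0.046·78-0.1988) = 1.403
  Sd branch = 0.0175·Sd^0.57·e^(0.008·RH+0.085·T) = 0.3103 μm/a
  r_corr = 1.403 + 0.3103 = 1.714 μm/a
Ordering by μm/a: zinc (1.71) > copper (1.46)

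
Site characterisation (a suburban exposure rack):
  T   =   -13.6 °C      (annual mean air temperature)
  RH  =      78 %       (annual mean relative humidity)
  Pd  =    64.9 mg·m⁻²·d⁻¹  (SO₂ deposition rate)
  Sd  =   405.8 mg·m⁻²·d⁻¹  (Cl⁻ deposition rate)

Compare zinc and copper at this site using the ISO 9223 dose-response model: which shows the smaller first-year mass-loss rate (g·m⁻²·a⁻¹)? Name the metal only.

copper

zinc: T≤10 °C ⇒ hinge +0.038·(-13.6−10) = -0.8968
  Pd branch = 0.0129·Pd^0.44·e^(0.046·RH+f) = 1.193 μm/a
  Sd branch = 0.0175·Sd^0.57·e^(0.008·RH+0.085·T) = 0.3153 μm/a
  sum: 1.193 + 0.3153 → r_corr = 1.509 μm/a
  mass loss = 1.509 μm/a × 7.14 g/cm³ = 10.77 g·m⁻²·a⁻¹
copper: f(T) = +0.126·(T−10) [T≤10 °C] = -2.9736
  SO₂ term: 0.0053·64.9^0.26·exp(0.059·78-2.9736) = 0.07992
  Cl⁻ term: 0.01025·405.8^0.27·exp(0.036·78+0.049·-13.6) = 0.4416
  r_corr = 0.07992 + 0.4416 = 0.5215 μm/a
  mass loss = 0.5215 μm/a × 8.96 g/cm³ = 4.673 g·m⁻²·a⁻¹
Ordering by g·m⁻²·a⁻¹: zinc (10.8) > copper (4.67)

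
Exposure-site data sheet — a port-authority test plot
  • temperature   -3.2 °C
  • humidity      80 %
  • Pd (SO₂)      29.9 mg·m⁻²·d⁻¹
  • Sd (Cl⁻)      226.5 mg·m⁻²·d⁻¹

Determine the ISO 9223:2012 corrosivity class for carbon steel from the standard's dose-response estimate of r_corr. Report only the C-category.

C3

carbon steel: f(T) = +0.150·(T−10) [T≤10 °C] = -1.9800
  Pd branch = 1.77·Pd^0.52·e^(0.02·RH+f) = 7.084 μm/a
  Cl⁻ term: 0.102·226.5^0.62·exp(0.033·80+0.04·-3.2) = 36.28
  r_corr = 7.084 + 36.28 = 43.37 μm/a
ISO 9223 Table 2 (carbon steel): 25 < 43.4 ≤ 50 μm/a ⇒ C3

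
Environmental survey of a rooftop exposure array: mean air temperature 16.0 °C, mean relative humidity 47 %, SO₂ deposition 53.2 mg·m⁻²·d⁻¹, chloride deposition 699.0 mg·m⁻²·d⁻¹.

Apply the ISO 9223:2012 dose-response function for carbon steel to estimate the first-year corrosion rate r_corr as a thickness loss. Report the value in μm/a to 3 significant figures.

carbon steel: temperature factor f = -0.054·(6.0) = -0.3240
  Pd branch = 1.77·Pd^0.52·e^(0.02·RH+f) = 25.88 μm/a
  Cl⁻ term: 0.102·699.0^0.62·exp(0.033·47+0.04·16.0) = 52.93
  sum: 25.88 + 52.93 → r_corr = 78.81 μm/a

r_corr = 78.8 μm/a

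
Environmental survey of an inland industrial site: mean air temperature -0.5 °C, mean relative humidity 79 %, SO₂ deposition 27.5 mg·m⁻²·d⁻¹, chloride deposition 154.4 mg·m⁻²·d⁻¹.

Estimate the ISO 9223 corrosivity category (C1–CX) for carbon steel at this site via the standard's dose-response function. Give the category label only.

carbon steel: T≤10 °C ⇒ hinge +0.150·(-0.5−10) = -1.5750
  sulphur-dioxide contribution → 9.968 μm/a
  chloride contribution → 30.84 μm/a
  total first-year rate 40.81 μm/a
40.8 μm/a falls in (25, 50] for carbon steel → category C3

C3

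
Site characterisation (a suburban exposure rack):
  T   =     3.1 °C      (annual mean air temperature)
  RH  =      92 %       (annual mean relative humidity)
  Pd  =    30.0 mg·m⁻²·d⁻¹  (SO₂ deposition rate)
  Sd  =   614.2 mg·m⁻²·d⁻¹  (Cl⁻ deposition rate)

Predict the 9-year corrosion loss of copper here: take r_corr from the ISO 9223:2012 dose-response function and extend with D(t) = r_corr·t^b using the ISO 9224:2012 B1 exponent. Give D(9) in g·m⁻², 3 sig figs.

D(9) = 119 g·m⁻²

copper: T≤10 °C ⇒ hinge +0.126·(3.1−10) = -0.8694
  Pd branch = 0.0053·Pd^0.26·e^(0.059·RH+f) = 1.225 μm/a
  Cl⁻ term: 0.01025·614.2^0.27·exp(0.036·92+0.049·3.1) = 1.853
  sum: 1.225 + 1.853 → r_corr = 3.078 μm/a
Long-term exponent b (ISO 9224 Table 2, B1) = 0.667
  D(9) = 3.078 × 9^0.667 = 3.078 × 4.33 = 13.33 μm
  Mass loss = 13.33 μm × 8.96 g/cm³ = 119.4 g·m⁻²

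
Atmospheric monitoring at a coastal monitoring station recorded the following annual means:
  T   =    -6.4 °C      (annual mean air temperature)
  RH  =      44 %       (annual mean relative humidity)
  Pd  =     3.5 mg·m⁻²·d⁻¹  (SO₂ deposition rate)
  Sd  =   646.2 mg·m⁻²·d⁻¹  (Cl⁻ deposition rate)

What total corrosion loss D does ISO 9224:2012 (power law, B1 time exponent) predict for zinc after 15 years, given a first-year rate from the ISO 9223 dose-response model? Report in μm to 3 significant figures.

zinc: T≤10 °C ⇒ hinge +0.038·(-6.4−10) = -0.6232
  SO₂ term: 0.0129·3.5^0.44·exp(0.046·44-0.6232) = 0.09085
  Sd branch = 0.0175·Sd^0.57·e^(0.008·RH+0.085·T) = 0.5775 μm/a
  sum: 0.09085 + 0.5775 → r_corr = 0.6684 μm/a
Power-law: D(15) = r_corr · 15^0.813
  D(15) = 0.6684 × 15^0.813 = 0.6684 × 9.04 = 6.042 μm

D(15) = 6.04 μm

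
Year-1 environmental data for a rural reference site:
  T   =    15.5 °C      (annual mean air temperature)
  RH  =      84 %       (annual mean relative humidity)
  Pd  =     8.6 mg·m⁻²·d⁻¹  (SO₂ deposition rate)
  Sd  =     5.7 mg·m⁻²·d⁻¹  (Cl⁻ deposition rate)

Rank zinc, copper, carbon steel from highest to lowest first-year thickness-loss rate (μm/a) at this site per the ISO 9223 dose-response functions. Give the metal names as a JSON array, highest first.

["carbon steel", "copper", "zinc"]

zinc: temperature factor f = -0.071·(5.5) = -0.3905
  SO₂ term: 0.0129·8.6^0.44·exp(0.046·84-0.3905) = 1.072
  Cl⁻ term: 0.0175·5.7^0.57·exp(0.008·84+0.085·15.5) = 0.3451
  r_corr = 1.072 + 0.3451 = 1.417 μm/a
copper: T>10 °C ⇒ hinge -0.080·(15.5−10) = -0.4400
  SO₂ term: 0.0053·8.6^0.26·exp(0.059·84-0.4400) = 0.8482
  Cl⁻ term: 0.01025·5.7^0.27·exp(0.036·84+0.049·15.5) = 0.721
  r_corr = 0.8482 + 0.721 = 1.569 μm/a
carbon steel: T>10 °C ⇒ hinge -0.054·(15.5−10) = -0.2970
  Pd branch = 1.77·Pd^0.52·e^(0.02·RH+f) = 21.6 μm/a
  Sd branch = 0.102·Sd^0.62·e^(0.033·RH+0.04·T) = 8.92 μm/a
  r_corr = 21.6 + 8.92 = 30.52 μm/a
Ordering by μm/a: carbon steel (30.5) > copper (1.57) > zinc (1.42)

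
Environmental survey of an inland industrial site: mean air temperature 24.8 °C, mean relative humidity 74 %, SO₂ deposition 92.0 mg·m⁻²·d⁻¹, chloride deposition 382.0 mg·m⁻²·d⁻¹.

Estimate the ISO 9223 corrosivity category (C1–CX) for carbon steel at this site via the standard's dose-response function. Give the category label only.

carbon steel: temperature factor f = -0.054·(14.8) = -0.7992
  Pd branch = 1.77·Pd^0.52·e^(0.02·RH+f) = 36.71 μm/a
  Cl⁻ term: 0.102·382.0^0.62·exp(0.033·74+0.04·24.8) = 126.1
  sum: 36.71 + 126.1 → r_corr = 162.9 μm/a
163 μm/a falls in (80, 200] for carbon steel → category C5

C5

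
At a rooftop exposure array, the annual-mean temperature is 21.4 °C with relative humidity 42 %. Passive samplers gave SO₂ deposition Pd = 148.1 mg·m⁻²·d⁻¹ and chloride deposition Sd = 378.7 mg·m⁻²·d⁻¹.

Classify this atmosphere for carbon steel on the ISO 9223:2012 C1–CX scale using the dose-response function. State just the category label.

carbon steel: temperature factor f = -0.054·(11.4) = -0.6156
  Pd branch = 1.77·Pd^0.52·e^(0.02·RH+f) = 29.79 μm/a
  Cl⁻ term: 0.102·378.7^0.62·exp(0.033·42+0.04·21.4) = 38.09
  sum: 29.79 + 38.09 → r_corr = 67.89 μm/a
67.9 μm/a falls in (50, 80] for carbon steel → category C4

C4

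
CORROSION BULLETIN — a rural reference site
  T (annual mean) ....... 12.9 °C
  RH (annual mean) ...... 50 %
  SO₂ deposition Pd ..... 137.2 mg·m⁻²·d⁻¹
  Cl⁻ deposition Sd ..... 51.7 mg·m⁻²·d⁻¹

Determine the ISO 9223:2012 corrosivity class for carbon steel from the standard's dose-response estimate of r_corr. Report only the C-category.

C4

carbon steel: T>10 °C ⇒ hinge -0.054·(12.9−10) = -0.1566
  SO₂ term: 1.77·137.2^0.52·exp(0.02·50-0.1566) = 53.17
  Sd branch = 0.102·Sd^0.62·e^(0.033·RH+0.04·T) = 10.27 μm/a
  sum: 53.17 + 10.27 → r_corr = 63.44 μm/a
ISO 9223 Table 2 (carbon steel): 50 < 63.4 ≤ 80 μm/a ⇒ C4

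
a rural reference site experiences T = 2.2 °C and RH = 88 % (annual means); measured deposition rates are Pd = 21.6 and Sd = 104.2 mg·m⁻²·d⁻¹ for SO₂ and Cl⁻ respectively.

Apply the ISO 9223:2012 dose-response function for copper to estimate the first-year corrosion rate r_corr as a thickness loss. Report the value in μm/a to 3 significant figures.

copper: temperature factor f = +0.126·(-7.8) = -0.9828
  SO₂ term: 0.0053·21.6^0.26·exp(0.059·88-0.9828) = 0.793
  Sd branch = 0.01025·Sd^0.27·e^(0.036·RH+0.049·T) = 0.9511 μm/a
  sum: 0.793 + 0.9511 → r_corr = 1.744 μm/a

r_corr = 1.74 μm/a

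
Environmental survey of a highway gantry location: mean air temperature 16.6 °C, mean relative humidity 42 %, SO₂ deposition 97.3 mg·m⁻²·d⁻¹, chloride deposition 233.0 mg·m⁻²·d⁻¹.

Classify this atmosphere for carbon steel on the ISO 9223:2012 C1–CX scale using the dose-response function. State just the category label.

carbon steel: temperature factor f = -0.054·(6.6) = -0.3564
  Pd branch = 1.77·Pd^0.52·e^(0.02·RH+f) = 31.03 μm/a
  Cl⁻ term: 0.102·233.0^0.62·exp(0.033·42+0.04·16.6) = 23.26
  r_corr = 31.03 + 23.26 = 54.3 μm/a
Category bounds: 50…80 μm/a bracket r_corr ⇒ C4

C4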